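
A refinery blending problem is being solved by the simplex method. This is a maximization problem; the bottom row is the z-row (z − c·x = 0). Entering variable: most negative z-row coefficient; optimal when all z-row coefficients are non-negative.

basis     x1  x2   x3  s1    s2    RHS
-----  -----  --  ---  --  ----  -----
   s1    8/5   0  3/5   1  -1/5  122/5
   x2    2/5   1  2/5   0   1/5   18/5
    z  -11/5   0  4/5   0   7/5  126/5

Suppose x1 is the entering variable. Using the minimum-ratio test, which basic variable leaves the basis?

x2

Column x1 entries and ratios — s1: (122/5)/(8/5) = 61/4; x2: (18/5)/(2/5) = 9.
Smallest ratio is 9 in the row of x2, so x2 leaves.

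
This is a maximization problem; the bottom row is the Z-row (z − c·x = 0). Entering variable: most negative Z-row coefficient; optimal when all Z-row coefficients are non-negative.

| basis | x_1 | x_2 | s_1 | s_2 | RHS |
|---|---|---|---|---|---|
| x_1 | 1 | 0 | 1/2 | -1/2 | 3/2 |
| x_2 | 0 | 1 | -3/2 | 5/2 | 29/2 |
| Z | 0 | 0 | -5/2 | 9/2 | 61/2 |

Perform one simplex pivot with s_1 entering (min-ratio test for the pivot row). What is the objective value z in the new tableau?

38

Ratio test on column s_1 — row 1: (3/2)/(1/2) = 3; row 2: entry -3/2 ≤ 0. Minimum is 3 at row 1 (x_1 leaves); pivot element 1/2.
Pivot on row 1; the Z-row RHS becomes 61/2 − (-5/2)·3 = 38.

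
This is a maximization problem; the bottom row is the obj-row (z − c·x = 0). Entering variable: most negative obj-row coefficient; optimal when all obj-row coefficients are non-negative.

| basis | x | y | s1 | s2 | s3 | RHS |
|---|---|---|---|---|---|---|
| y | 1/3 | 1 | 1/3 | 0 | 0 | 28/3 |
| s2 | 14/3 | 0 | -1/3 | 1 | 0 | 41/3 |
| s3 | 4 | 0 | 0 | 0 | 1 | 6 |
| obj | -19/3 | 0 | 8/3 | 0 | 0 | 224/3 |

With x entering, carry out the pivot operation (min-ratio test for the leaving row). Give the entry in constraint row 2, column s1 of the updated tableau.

-1/3

Ratio test on column x — row 1: (28/3)/(1/3) = 28; row 2: (41/3)/(14/3) = 41/14; row 3: 6/4 = 3/2. Minimum is 3/2 at row 3 (s3 leaves); pivot element 4.
Divide row 3 by 4; eliminate column x from the other rows.
Row 2 update in column s1: -1/3 − (14/3)·0 = -1/3.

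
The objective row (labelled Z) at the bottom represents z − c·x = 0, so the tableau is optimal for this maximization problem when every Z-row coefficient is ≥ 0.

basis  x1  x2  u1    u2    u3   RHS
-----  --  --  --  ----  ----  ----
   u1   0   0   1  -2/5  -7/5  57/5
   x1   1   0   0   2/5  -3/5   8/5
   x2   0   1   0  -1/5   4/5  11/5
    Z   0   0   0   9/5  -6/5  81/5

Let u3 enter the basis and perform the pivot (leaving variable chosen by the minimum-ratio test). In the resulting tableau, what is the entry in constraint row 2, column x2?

3/4

Ratio test on column u3 — row 1: entry -7/5 ≤ 0; row 2: entry -3/5 ≤ 0; row 3: (11/5)/(4/5) = 11/4. Minimum is 11/4 at row 3 (x2 leaves); pivot element 4/5.
Divide row 3 by 4/5; eliminate column u3 from the other rows.
Row 2 update in column x2: 0 − (-3/5)·(5/4) = 3/4.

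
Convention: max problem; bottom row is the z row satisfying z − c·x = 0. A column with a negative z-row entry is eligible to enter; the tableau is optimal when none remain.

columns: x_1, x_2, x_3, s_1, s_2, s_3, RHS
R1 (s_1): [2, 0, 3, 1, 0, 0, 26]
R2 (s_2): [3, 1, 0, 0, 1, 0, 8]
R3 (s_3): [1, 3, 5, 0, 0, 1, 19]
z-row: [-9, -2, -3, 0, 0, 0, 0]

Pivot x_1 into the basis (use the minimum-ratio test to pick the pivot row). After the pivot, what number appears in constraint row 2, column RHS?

8/3

Ratio test on column x_1 — row 1: 26/2 = 13; row 2: 8/3 = 8/3; row 3: 19/1 = 19. Minimum is 8/3 at row 2 (s_2 leaves); pivot element 3.
Divide row 2 by 3; eliminate column x_1 from the other rows.
In the new row 2, the RHS entry is the old entry divided by the pivot: 8/3 = 8/3.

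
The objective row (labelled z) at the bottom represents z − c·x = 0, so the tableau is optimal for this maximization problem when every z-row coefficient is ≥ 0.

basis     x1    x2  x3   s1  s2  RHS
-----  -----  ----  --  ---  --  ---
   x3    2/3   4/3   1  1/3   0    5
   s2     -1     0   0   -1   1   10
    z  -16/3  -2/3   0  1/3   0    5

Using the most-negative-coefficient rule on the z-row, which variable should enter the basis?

Negative z-row entries: x1: -16/3, x2: -2/3.
The most negative is -16/3 in column x1, so x1 enters.

x1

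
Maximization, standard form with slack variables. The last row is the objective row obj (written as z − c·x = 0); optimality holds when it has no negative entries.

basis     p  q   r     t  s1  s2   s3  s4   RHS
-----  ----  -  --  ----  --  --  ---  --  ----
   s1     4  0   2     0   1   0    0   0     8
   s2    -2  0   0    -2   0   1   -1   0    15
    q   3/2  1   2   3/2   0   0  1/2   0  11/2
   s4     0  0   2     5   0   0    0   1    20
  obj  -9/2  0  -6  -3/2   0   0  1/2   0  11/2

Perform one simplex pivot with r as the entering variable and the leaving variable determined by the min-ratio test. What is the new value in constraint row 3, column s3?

1/4

Ratio test on column r — row 1: 8/2 = 4; row 2: entry 0 ≤ 0; row 3: (11/2)/2 = 11/4; row 4: 20/2 = 10. Minimum is 11/4 at row 3 (q leaves); pivot element 2.
Divide row 3 by 2; eliminate column r from the other rows.
In the new row 3, the s3 entry is the old entry divided by the pivot: (1/2)/2 = 1/4.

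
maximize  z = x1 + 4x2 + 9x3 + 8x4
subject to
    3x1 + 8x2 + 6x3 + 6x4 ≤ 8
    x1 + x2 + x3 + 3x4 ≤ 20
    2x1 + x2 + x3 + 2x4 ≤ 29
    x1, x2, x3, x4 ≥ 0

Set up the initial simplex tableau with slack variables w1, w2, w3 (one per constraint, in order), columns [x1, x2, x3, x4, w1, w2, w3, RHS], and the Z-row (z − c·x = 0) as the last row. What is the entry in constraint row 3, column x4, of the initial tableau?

2

Constraint 3 has coefficient 2 on x4.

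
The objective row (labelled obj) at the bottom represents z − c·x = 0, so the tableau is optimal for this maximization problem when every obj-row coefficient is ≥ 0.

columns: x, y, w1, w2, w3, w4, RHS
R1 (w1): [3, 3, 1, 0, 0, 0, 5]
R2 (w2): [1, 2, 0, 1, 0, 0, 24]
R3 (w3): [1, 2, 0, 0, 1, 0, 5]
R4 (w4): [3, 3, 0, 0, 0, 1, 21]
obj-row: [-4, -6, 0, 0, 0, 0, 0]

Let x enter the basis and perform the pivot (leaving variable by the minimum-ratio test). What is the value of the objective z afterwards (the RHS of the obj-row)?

Ratio test on column x — row 1: 5/3 = 5/3; row 2: 24/1 = 24; row 3: 5/1 = 5; row 4: 21/3 = 7. Minimum is 5/3 at row 1 (w1 leaves); pivot element 3.
Pivot on row 1; the obj-row RHS becomes 0 − (-4)·(5/3) = 20/3.

20/3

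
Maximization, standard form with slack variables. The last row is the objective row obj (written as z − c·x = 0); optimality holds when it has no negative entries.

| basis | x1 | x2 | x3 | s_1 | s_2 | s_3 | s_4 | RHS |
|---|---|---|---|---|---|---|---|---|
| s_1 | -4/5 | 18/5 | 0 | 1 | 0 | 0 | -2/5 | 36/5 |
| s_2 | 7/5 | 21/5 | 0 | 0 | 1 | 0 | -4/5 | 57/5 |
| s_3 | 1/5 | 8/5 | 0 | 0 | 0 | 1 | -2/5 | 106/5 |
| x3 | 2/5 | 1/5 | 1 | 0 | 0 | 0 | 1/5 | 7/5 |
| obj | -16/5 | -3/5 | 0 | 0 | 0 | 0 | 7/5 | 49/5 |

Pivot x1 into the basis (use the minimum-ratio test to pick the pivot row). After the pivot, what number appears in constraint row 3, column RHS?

Ratio test on column x1 — row 1: entry -4/5 ≤ 0; row 2: (57/5)/(7/5) = 57/7; row 3: (106/5)/(1/5) = 106; row 4: (7/5)/(2/5) = 7/2. Minimum is 7/2 at row 4 (x3 leaves); pivot element 2/5.
Divide row 4 by 2/5; eliminate column x1 from the other rows.
Row 3 update in column RHS: 106/5 − (1/5)·(7/2) = 41/2.

41/2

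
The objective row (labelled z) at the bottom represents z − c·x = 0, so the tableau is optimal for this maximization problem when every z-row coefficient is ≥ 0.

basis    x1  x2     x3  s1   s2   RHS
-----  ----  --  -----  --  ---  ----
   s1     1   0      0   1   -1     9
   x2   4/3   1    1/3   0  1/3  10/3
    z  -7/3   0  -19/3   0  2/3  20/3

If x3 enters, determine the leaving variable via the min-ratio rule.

Column x3 entries and ratios — s1: 0 ≤ 0, skip; x2: (10/3)/(1/3) = 10.
Smallest ratio is 10 in the row of x2, so x2 leaves.

x2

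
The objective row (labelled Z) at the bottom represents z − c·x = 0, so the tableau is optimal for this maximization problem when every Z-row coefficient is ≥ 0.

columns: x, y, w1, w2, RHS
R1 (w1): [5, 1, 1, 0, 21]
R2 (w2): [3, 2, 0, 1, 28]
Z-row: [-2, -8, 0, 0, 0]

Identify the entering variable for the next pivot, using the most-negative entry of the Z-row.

Negative Z-row entries: x: -2, y: -8.
The most negative is -8 in column y, so y enters.

y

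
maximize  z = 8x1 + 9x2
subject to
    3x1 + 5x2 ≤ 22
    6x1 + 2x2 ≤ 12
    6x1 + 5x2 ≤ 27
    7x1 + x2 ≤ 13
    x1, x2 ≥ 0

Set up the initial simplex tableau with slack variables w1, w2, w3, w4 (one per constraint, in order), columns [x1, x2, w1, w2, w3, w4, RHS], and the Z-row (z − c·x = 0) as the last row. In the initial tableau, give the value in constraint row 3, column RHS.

27

The RHS of constraint 3 is b_3 = 27.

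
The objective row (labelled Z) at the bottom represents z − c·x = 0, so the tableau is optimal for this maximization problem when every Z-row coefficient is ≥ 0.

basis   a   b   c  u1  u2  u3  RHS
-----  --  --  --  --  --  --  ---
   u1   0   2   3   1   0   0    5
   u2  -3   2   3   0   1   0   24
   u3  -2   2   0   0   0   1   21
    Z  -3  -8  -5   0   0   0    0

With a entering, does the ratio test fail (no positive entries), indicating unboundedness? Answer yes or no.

yes

Every constraint-row entry in column a is ≤ 0, so increasing a is unbounded.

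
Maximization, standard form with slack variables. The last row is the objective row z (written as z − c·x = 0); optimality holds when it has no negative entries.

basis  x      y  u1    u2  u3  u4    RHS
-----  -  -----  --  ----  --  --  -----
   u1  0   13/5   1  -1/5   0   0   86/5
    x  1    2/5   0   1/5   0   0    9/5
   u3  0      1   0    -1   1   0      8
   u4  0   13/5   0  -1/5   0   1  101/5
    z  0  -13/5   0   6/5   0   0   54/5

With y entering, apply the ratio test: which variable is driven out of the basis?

Column y entries and ratios — u1: (86/5)/(13/5) = 86/13; x: (9/5)/(2/5) = 9/2; u3: 8/1 = 8; u4: (101/5)/(13/5) = 101/13.
Smallest ratio is 9/2 in the row of x, so x leaves.

x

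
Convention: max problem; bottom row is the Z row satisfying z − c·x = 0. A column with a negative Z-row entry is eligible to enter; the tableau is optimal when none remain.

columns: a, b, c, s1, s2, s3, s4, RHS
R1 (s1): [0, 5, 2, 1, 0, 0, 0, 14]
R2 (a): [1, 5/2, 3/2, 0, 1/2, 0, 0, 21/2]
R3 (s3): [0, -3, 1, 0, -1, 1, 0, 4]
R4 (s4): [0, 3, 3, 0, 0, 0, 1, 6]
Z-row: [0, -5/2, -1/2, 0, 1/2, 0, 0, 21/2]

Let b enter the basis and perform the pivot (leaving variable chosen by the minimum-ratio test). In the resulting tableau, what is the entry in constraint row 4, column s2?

0

Ratio test on column b — row 1: 14/5 = 14/5; row 2: (21/2)/(5/2) = 21/5; row 3: entry -3 ≤ 0; row 4: 6/3 = 2. Minimum is 2 at row 4 (s4 leaves); pivot element 3.
Divide row 4 by 3; eliminate column b from the other rows.
In the new row 4, the s2 entry is the old entry divided by the pivot: 0/3 = 0.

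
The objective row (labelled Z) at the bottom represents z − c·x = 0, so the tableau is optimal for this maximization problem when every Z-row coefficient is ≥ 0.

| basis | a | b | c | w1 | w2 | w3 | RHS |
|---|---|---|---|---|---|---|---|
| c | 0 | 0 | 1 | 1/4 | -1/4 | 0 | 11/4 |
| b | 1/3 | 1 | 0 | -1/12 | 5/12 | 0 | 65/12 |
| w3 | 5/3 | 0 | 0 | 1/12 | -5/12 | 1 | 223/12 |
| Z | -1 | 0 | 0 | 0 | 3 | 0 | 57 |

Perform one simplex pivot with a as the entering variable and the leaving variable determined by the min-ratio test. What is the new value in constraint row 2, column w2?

1/2

Ratio test on column a — row 1: entry 0 ≤ 0; row 2: (65/12)/(1/3) = 65/4; row 3: (223/12)/(5/3) = 223/20. Minimum is 223/20 at row 3 (w3 leaves); pivot element 5/3.
Divide row 3 by 5/3; eliminate column a from the other rows.
Row 2 update in column w2: 5/12 − (1/3)·(-1/4) = 1/2.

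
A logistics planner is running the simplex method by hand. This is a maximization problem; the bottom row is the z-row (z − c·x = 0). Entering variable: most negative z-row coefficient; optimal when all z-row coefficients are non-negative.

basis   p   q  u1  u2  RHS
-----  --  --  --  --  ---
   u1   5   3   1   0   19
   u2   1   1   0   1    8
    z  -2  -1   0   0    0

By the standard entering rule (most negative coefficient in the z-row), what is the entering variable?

Negative z-row entries: p: -2, q: -1.
The most negative is -2 in column p, so p enters.

p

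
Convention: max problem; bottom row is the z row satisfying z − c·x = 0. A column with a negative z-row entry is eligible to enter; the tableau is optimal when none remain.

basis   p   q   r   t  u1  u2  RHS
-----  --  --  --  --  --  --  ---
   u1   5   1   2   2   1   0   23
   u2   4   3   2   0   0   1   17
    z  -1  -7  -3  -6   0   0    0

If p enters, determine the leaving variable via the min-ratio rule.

Column p entries and ratios — u1: 23/5 = 23/5; u2: 17/4 = 17/4.
Smallest ratio is 17/4 in the row of u2, so u2 leaves.

u2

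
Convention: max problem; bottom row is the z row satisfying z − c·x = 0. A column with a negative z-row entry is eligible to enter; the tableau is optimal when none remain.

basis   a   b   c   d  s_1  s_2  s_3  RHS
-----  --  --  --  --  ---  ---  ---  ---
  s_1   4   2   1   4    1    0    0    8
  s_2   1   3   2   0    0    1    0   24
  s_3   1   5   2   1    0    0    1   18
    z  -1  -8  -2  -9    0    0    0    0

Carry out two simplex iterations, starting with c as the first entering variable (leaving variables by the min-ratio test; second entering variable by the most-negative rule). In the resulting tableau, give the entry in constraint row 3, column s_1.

Ratio test on column c — row 1: 8/1 = 8; row 2: 24/2 = 12; row 3: 18/2 = 9. Minimum is 8 at row 1 (s_1 leaves); pivot element 1.
Divide row 1 by 1; eliminate column c from the other rows.
Second iteration: most negative z-row entry is -4 in column b, so b enters.
Ratio test on column b — row 1: 8/2 = 4; row 2: entry -1 ≤ 0; row 3: 2/1 = 2. Minimum is 2 at row 3 (s_3 leaves); pivot element 1.
Divide row 3 by 1; eliminate column b from the other rows.
After both pivots, the entry at constraint row 3, column s_1 is -2.

-2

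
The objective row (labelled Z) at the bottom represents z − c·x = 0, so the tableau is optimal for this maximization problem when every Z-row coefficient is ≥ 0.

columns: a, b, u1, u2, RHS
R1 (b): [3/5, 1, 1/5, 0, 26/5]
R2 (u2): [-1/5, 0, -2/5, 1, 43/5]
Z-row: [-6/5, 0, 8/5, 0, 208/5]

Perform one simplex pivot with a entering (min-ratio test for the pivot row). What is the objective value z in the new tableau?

52

Ratio test on column a — row 1: (26/5)/(3/5) = 26/3; row 2: entry -1/5 ≤ 0. Minimum is 26/3 at row 1 (b leaves); pivot element 3/5.
Pivot on row 1; the Z-row RHS becomes 208/5 − (-6/5)·(26/3) = 52.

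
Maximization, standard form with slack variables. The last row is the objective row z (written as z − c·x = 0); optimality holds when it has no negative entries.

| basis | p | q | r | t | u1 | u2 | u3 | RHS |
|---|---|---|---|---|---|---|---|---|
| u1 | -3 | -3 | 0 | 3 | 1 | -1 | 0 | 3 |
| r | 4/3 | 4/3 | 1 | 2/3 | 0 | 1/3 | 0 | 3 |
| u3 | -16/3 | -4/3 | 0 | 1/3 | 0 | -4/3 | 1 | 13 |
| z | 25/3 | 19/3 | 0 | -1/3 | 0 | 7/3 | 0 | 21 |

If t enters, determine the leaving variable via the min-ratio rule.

u1

Column t entries and ratios — u1: 3/3 = 1; r: 3/(2/3) = 9/2; u3: 13/(1/3) = 39.
Smallest ratio is 1 in the row of u1, so u1 leaves.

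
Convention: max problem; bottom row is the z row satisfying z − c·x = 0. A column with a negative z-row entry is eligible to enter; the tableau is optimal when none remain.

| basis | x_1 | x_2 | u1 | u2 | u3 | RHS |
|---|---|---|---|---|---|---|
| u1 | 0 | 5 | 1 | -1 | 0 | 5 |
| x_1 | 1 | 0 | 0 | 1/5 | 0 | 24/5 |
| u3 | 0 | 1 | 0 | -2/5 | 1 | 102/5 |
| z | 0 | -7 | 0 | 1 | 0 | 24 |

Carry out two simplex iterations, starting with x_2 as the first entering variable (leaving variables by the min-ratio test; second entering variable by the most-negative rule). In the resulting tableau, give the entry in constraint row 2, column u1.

0

Ratio test on column x_2 — row 1: 5/5 = 1; row 2: entry 0 ≤ 0; row 3: (102/5)/1 = 102/5. Minimum is 1 at row 1 (u1 leaves); pivot element 5.
Divide row 1 by 5; eliminate column x_2 from the other rows.
Second iteration: most negative z-row entry is -2/5 in column u2, so u2 enters.
Ratio test on column u2 — row 1: entry -1/5 ≤ 0; row 2: (24/5)/(1/5) = 24; row 3: entry -1/5 ≤ 0. Minimum is 24 at row 2 (x_1 leaves); pivot element 1/5.
Divide row 2 by 1/5; eliminate column u2 from the other rows.
After both pivots, the entry at constraint row 2, column u1 is 0.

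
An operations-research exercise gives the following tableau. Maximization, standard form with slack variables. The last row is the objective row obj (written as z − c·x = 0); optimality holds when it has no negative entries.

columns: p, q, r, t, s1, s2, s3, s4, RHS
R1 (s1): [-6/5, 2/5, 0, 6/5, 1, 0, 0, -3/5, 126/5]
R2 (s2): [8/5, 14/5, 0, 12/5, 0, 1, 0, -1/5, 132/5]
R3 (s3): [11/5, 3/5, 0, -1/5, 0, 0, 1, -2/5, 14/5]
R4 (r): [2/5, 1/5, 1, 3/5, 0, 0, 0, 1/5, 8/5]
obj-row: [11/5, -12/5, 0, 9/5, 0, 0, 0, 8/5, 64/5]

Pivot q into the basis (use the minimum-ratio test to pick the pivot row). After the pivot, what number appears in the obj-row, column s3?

Ratio test on column q — row 1: (126/5)/(2/5) = 63; row 2: (132/5)/(14/5) = 66/7; row 3: (14/5)/(3/5) = 14/3; row 4: (8/5)/(1/5) = 8. Minimum is 14/3 at row 3 (s3 leaves); pivot element 3/5.
Divide row 3 by 3/5; eliminate column q from the other rows.
obj-row update in column s3: 0 − (-12/5)·(5/3) = 4.

4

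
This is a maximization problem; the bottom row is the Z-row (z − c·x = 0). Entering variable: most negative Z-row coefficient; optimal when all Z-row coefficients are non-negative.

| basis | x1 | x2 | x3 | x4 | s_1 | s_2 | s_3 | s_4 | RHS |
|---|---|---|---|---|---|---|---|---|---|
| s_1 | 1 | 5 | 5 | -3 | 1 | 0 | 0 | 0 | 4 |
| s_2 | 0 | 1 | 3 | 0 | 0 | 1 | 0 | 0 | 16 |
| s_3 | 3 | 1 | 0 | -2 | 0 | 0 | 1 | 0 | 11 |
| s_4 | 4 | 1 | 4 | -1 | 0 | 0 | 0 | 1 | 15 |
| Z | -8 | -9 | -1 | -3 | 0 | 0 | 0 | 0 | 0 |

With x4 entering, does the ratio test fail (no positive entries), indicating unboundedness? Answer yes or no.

yes

Every constraint-row entry in column x4 is ≤ 0, so increasing x4 is unbounded.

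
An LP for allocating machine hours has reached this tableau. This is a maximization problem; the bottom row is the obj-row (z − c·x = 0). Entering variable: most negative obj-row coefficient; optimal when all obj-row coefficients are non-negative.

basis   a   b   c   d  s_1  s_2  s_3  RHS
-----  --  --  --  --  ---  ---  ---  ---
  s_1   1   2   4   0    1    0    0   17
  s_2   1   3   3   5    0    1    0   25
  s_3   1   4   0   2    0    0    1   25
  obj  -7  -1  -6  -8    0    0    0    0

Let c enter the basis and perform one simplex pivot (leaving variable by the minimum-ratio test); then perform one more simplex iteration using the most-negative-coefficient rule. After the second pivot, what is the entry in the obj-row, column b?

Ratio test on column c — row 1: 17/4 = 17/4; row 2: 25/3 = 25/3; row 3: entry 0 ≤ 0. Minimum is 17/4 at row 1 (s_1 leaves); pivot element 4.
Divide row 1 by 4; eliminate column c from the other rows.
Second iteration: most negative obj-row entry is -8 in column d, so d enters.
Ratio test on column d — row 1: entry 0 ≤ 0; row 2: (49/4)/5 = 49/20; row 3: 25/2 = 25/2. Minimum is 49/20 at row 2 (s_2 leaves); pivot element 5.
Divide row 2 by 5; eliminate column d from the other rows.
After both pivots, the entry at the obj-row, column b is 22/5.

22/5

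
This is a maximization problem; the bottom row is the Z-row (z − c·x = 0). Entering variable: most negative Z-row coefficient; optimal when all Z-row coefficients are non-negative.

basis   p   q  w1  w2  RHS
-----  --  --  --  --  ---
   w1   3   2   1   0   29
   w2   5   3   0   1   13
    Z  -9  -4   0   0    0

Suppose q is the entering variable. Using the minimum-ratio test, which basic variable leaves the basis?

Column q entries and ratios — w1: 29/2 = 29/2; w2: 13/3 = 13/3.
Smallest ratio is 13/3 in the row of w2, so w2 leaves.

w2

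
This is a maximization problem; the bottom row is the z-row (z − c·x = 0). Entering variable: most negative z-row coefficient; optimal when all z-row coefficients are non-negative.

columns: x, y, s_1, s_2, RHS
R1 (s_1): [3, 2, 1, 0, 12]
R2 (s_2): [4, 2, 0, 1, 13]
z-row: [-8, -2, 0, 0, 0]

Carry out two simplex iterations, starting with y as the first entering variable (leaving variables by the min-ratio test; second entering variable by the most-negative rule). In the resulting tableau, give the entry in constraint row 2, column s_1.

-1

Ratio test on column y — row 1: 12/2 = 6; row 2: 13/2 = 13/2. Minimum is 6 at row 1 (s_1 leaves); pivot element 2.
Divide row 1 by 2; eliminate column y from the other rows.
Second iteration: most negative z-row entry is -5 in column x, so x enters.
Ratio test on column x — row 1: 6/(3/2) = 4; row 2: 1/1 = 1. Minimum is 1 at row 2 (s_2 leaves); pivot element 1.
Divide row 2 by 1; eliminate column x from the other rows.
After both pivots, the entry at constraint row 2, column s_1 is -1.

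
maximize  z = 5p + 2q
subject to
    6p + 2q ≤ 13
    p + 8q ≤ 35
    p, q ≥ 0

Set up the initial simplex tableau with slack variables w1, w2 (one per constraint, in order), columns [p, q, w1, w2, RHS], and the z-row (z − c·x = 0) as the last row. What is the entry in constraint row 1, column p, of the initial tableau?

Constraint 1 has coefficient 6 on p.

6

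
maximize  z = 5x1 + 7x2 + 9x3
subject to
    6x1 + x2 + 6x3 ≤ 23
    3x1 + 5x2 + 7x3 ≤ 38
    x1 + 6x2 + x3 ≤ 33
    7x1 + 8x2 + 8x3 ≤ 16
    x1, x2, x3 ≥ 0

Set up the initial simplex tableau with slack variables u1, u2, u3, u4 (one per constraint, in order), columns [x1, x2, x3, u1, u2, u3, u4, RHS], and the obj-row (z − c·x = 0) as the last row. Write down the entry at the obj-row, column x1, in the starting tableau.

-5

The obj-row carries the negated objective coefficients: the x1 entry is -5.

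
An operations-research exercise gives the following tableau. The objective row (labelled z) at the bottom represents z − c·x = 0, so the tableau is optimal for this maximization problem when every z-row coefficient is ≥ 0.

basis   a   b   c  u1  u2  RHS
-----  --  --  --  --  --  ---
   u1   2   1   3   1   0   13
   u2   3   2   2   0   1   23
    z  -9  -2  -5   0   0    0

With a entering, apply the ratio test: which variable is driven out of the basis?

Column a entries and ratios — u1: 13/2 = 13/2; u2: 23/3 = 23/3.
Smallest ratio is 13/2 in the row of u1, so u1 leaves.

u1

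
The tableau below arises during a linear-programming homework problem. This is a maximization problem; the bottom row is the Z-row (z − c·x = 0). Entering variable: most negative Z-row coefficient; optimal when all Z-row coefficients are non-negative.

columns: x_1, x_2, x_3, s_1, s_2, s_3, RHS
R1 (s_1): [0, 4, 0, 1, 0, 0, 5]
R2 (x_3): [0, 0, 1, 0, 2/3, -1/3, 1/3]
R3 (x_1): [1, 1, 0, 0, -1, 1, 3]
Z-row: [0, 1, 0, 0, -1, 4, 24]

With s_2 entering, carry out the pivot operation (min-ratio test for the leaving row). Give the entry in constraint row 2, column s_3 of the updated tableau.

-1/2

Ratio test on column s_2 — row 1: entry 0 ≤ 0; row 2: (1/3)/(2/3) = 1/2; row 3: entry -1 ≤ 0. Minimum is 1/2 at row 2 (x_3 leaves); pivot element 2/3.
Divide row 2 by 2/3; eliminate column s_2 from the other rows.
In the new row 2, the s_3 entry is the old entry divided by the pivot: (-1/3)/(2/3) = -1/2.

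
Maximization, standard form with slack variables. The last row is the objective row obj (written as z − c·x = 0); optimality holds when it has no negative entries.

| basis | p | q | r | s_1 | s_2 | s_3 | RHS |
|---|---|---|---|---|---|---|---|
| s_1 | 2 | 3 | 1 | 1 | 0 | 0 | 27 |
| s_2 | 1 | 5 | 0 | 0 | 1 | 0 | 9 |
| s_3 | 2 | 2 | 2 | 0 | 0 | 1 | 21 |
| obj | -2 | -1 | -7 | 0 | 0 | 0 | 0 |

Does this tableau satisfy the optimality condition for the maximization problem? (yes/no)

no

The obj-row has a negative entry -7 in column r, so it is not optimal.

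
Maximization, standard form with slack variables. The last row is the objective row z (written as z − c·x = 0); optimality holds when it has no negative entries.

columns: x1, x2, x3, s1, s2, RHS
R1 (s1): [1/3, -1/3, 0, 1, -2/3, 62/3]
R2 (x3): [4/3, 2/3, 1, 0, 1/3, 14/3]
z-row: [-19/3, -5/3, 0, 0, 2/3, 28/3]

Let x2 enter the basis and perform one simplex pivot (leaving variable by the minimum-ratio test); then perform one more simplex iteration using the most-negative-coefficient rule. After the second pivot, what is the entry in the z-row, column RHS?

63/2

Ratio test on column x2 — row 1: entry -1/3 ≤ 0; row 2: (14/3)/(2/3) = 7. Minimum is 7 at row 2 (x3 leaves); pivot element 2/3.
Divide row 2 by 2/3; eliminate column x2 from the other rows.
Second iteration: most negative z-row entry is -3 in column x1, so x1 enters.
Ratio test on column x1 — row 1: 23/1 = 23; row 2: 7/2 = 7/2. Minimum is 7/2 at row 2 (x2 leaves); pivot element 2.
Divide row 2 by 2; eliminate column x1 from the other rows.
After both pivots, the entry at the z-row, column RHS is 63/2.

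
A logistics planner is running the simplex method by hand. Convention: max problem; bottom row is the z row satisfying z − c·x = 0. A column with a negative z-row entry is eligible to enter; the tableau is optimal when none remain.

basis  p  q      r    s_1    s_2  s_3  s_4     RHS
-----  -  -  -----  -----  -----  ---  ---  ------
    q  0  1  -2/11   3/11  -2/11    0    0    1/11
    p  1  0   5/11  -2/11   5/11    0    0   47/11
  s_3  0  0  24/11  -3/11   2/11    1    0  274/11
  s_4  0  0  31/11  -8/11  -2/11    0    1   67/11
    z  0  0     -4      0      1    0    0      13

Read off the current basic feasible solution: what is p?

p is basic (row 2); its value is the RHS of that row, 47/11.

47/11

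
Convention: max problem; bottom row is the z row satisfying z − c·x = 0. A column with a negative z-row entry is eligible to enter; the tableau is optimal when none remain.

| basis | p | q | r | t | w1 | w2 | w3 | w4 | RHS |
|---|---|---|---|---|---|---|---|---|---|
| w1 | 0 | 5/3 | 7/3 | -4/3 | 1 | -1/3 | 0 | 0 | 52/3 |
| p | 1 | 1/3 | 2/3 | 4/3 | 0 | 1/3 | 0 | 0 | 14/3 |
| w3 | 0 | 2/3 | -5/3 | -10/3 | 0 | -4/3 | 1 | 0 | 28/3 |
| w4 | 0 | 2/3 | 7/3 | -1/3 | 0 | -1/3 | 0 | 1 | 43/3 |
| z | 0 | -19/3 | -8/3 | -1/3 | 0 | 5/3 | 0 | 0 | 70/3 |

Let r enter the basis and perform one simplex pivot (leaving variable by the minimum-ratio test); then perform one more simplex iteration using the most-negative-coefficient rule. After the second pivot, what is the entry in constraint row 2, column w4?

Ratio test on column r — row 1: (52/3)/(7/3) = 52/7; row 2: (14/3)/(2/3) = 7; row 3: entry -5/3 ≤ 0; row 4: (43/3)/(7/3) = 43/7. Minimum is 43/7 at row 4 (w4 leaves); pivot element 7/3.
Divide row 4 by 7/3; eliminate column r from the other rows.
Second iteration: most negative z-row entry is -39/7 in column q, so q enters.
Ratio test on column q — row 1: 3/1 = 3; row 2: (4/7)/(1/7) = 4; row 3: (137/7)/(8/7) = 137/8; row 4: (43/7)/(2/7) = 43/2. Minimum is 3 at row 1 (w1 leaves); pivot element 1.
Divide row 1 by 1; eliminate column q from the other rows.
After both pivots, the entry at constraint row 2, column w4 is -1/7.

-1/7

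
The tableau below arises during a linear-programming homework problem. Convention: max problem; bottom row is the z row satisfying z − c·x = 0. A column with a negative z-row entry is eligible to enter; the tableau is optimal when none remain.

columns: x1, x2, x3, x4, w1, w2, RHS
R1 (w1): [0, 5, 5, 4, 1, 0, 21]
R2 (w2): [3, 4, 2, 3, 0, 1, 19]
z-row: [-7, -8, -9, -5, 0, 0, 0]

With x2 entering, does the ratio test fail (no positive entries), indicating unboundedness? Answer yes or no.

Column x2 has positive entries in row(s) 1, 2, so the ratio test bounds it — not unbounded.

no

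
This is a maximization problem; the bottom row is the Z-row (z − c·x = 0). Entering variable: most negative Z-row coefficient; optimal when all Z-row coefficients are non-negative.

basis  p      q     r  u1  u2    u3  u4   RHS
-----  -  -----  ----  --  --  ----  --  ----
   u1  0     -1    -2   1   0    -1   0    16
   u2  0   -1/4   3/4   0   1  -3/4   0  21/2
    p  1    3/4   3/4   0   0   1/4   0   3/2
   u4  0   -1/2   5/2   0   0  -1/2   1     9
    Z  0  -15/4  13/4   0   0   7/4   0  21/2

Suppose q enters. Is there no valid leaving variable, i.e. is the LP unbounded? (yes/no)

Column q has positive entries in row(s) 3, so the ratio test bounds it — not unbounded.

no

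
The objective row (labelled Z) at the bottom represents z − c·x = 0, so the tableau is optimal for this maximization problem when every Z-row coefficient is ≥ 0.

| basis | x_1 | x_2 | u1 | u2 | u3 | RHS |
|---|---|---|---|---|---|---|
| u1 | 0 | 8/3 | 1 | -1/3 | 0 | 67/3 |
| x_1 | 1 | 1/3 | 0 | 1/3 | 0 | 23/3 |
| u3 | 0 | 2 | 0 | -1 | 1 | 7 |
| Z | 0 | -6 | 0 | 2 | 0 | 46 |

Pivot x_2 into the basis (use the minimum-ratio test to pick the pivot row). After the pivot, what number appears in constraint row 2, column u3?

-1/6

Ratio test on column x_2 — row 1: (67/3)/(8/3) = 67/8; row 2: (23/3)/(1/3) = 23; row 3: 7/2 = 7/2. Minimum is 7/2 at row 3 (u3 leaves); pivot element 2.
Divide row 3 by 2; eliminate column x_2 from the other rows.
Row 2 update in column u3: 0 − (1/3)·(1/2) = -1/6.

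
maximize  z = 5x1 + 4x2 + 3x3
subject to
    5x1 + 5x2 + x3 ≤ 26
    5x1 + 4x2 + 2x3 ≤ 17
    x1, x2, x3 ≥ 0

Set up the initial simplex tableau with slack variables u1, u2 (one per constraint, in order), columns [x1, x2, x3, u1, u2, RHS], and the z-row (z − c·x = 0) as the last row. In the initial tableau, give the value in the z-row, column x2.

-4

The z-row carries the negated objective coefficients: the x2 entry is -4.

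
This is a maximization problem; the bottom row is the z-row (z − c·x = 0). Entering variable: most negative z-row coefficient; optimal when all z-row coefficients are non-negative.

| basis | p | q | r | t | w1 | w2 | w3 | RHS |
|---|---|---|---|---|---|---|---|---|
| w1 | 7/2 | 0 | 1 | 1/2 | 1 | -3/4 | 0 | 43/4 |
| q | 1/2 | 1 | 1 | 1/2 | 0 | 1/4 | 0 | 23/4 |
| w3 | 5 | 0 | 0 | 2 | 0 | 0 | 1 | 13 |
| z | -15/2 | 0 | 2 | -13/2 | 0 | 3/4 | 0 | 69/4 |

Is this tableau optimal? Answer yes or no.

The z-row has a negative entry -15/2 in column p, so it is not optimal.

no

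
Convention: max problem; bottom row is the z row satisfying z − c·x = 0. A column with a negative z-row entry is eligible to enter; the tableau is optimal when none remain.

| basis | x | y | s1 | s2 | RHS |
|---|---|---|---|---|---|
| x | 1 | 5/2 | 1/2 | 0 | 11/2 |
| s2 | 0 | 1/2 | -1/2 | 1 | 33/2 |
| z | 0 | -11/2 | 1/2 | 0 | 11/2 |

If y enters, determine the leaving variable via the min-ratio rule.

Column y entries and ratios — x: (11/2)/(5/2) = 11/5; s2: (33/2)/(1/2) = 33.
Smallest ratio is 11/5 in the row of x, so x leaves.

x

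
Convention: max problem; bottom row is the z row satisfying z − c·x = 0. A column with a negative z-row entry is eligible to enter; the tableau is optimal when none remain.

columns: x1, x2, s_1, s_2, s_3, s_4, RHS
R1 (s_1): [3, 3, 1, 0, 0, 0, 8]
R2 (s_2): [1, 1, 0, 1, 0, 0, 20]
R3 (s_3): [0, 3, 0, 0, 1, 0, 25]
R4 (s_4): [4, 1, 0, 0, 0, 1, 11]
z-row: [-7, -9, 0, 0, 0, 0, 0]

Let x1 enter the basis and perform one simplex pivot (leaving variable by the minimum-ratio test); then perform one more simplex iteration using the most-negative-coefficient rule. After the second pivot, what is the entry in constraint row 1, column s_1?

1/3

Ratio test on column x1 — row 1: 8/3 = 8/3; row 2: 20/1 = 20; row 3: entry 0 ≤ 0; row 4: 11/4 = 11/4. Minimum is 8/3 at row 1 (s_1 leaves); pivot element 3.
Divide row 1 by 3; eliminate column x1 from the other rows.
Second iteration: most negative z-row entry is -2 in column x2, so x2 enters.
Ratio test on column x2 — row 1: (8/3)/1 = 8/3; row 2: entry 0 ≤ 0; row 3: 25/3 = 25/3; row 4: entry -3 ≤ 0. Minimum is 8/3 at row 1 (x1 leaves); pivot element 1.
Divide row 1 by 1; eliminate column x2 from the other rows.
After both pivots, the entry at constraint row 1, column s_1 is 1/3.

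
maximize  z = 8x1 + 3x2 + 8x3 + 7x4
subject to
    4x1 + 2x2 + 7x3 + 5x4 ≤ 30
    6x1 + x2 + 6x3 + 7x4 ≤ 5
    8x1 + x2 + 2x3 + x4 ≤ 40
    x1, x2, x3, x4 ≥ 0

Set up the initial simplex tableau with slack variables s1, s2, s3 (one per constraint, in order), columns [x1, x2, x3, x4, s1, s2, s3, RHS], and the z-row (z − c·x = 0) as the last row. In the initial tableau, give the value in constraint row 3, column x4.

Constraint 3 has coefficient 1 on x4.

1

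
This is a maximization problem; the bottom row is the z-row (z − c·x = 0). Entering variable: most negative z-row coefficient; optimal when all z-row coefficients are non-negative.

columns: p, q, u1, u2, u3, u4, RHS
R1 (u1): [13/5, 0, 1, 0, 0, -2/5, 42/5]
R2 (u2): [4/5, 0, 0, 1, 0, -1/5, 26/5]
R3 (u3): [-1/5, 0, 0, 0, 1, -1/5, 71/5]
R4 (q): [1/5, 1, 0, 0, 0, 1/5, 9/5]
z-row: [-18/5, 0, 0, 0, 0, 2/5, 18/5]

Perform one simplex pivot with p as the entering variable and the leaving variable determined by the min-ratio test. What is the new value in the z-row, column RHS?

198/13

Ratio test on column p — row 1: (42/5)/(13/5) = 42/13; row 2: (26/5)/(4/5) = 13/2; row 3: entry -1/5 ≤ 0; row 4: (9/5)/(1/5) = 9. Minimum is 42/13 at row 1 (u1 leaves); pivot element 13/5.
Divide row 1 by 13/5; eliminate column p from the other rows.
z-row update in column RHS: 18/5 − (-18/5)·(42/13) = 198/13.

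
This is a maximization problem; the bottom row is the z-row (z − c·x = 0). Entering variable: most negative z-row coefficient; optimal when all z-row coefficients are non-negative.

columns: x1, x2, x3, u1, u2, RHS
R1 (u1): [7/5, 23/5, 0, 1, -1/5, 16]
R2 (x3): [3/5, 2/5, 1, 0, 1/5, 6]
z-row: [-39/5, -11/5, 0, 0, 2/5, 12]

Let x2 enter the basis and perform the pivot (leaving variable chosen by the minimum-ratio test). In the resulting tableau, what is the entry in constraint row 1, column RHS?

80/23

Ratio test on column x2 — row 1: 16/(23/5) = 80/23; row 2: 6/(2/5) = 15. Minimum is 80/23 at row 1 (u1 leaves); pivot element 23/5.
Divide row 1 by 23/5; eliminate column x2 from the other rows.
In the new row 1, the RHS entry is the old entry divided by the pivot: 16/(23/5) = 80/23.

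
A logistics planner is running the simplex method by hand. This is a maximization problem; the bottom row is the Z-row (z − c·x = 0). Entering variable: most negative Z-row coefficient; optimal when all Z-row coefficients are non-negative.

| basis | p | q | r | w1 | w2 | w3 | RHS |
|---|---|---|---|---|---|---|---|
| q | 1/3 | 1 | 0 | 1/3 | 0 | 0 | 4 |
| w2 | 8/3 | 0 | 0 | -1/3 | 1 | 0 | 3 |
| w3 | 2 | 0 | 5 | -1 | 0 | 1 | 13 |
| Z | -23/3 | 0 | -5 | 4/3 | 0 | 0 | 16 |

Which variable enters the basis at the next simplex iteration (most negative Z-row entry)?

p

Negative Z-row entries: p: -23/3, r: -5.
The most negative is -23/3 in column p, so p enters.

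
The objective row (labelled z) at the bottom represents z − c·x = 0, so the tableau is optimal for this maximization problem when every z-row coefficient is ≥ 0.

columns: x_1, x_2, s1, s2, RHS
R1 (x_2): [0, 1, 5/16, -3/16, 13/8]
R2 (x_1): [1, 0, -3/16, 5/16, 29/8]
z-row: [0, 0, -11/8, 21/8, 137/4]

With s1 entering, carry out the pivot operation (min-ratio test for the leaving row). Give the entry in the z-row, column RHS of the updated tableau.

Ratio test on column s1 — row 1: (13/8)/(5/16) = 26/5; row 2: entry -3/16 ≤ 0. Minimum is 26/5 at row 1 (x_2 leaves); pivot element 5/16.
Divide row 1 by 5/16; eliminate column s1 from the other rows.
z-row update in column RHS: 137/4 − (-11/8)·(26/5) = 207/5.

207/5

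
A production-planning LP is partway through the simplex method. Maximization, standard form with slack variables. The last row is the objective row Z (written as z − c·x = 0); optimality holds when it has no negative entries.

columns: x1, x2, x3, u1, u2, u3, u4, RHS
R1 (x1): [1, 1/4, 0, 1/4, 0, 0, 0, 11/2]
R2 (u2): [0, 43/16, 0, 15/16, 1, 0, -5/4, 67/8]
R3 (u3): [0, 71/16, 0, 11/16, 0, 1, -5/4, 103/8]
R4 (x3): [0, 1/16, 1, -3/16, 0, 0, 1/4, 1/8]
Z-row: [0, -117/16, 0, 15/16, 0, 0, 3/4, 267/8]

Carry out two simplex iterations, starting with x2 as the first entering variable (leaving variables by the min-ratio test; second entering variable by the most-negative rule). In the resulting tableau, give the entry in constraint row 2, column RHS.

3/7

Ratio test on column x2 — row 1: (11/2)/(1/4) = 22; row 2: (67/8)/(43/16) = 134/43; row 3: (103/8)/(71/16) = 206/71; row 4: (1/8)/(1/16) = 2. Minimum is 2 at row 4 (x3 leaves); pivot element 1/16.
Divide row 4 by 1/16; eliminate column x2 from the other rows.
Second iteration: most negative Z-row entry is -21 in column u1, so u1 enters.
Ratio test on column u1 — row 1: 5/1 = 5; row 2: 3/9 = 1/3; row 3: 4/14 = 2/7; row 4: entry -3 ≤ 0. Minimum is 2/7 at row 3 (u3 leaves); pivot element 14.
Divide row 3 by 14; eliminate column u1 from the other rows.
After both pivots, the entry at constraint row 2, column RHS is 3/7.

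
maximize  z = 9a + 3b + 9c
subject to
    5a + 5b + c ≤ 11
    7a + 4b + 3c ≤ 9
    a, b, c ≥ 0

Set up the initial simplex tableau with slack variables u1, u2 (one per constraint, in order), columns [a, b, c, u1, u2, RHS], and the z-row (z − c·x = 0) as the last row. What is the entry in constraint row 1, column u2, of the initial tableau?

Slack u2 belongs to constraint 2; its column is the unit vector e_2, so the entry in row 1 is 0.

0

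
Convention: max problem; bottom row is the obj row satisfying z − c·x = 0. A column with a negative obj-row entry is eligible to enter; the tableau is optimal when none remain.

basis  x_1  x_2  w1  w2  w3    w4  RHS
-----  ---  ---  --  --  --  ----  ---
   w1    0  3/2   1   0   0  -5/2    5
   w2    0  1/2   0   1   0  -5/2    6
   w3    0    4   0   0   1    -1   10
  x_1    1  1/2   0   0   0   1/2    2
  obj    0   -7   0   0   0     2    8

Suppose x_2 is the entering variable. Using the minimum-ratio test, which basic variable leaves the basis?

w3

Column x_2 entries and ratios — w1: 5/(3/2) = 10/3; w2: 6/(1/2) = 12; w3: 10/4 = 5/2; x_1: 2/(1/2) = 4.
Smallest ratio is 5/2 in the row of w3, so w3 leaves.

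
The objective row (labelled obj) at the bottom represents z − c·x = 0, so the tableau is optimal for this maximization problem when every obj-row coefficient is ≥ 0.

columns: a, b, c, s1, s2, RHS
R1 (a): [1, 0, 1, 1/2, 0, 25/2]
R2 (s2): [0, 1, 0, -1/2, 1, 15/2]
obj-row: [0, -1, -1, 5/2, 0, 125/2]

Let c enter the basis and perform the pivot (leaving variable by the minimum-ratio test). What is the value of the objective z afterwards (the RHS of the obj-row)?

75

Ratio test on column c — row 1: (25/2)/1 = 25/2; row 2: entry 0 ≤ 0. Minimum is 25/2 at row 1 (a leaves); pivot element 1.
Pivot on row 1; the obj-row RHS becomes 125/2 − (-1)·(25/2) = 75.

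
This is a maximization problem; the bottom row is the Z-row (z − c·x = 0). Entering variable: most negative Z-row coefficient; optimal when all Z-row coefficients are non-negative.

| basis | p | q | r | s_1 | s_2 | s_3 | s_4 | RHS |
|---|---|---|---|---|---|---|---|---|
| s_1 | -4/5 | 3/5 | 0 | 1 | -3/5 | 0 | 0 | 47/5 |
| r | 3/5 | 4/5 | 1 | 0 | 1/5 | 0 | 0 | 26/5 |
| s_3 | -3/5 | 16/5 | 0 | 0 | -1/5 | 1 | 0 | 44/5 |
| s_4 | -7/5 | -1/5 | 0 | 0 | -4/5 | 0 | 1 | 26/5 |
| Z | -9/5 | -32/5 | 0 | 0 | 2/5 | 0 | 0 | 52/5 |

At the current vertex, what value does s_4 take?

s_4 is basic (row 4); its value is the RHS of that row, 26/5.

26/5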